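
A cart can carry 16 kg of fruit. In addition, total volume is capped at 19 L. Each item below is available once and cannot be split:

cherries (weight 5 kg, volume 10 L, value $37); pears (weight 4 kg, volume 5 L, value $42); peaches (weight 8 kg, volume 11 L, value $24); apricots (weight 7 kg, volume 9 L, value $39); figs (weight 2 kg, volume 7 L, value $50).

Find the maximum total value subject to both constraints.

Feasible sets respecting both limits:
- pears+figs: weight 6, volume 12, value 92
- apricots+figs: weight 9, volume 16, value 89
- cherries+figs: weight 7, volume 17, value 87
- pears+apricots: weight 11, volume 14, value 81
Best: $92.

$92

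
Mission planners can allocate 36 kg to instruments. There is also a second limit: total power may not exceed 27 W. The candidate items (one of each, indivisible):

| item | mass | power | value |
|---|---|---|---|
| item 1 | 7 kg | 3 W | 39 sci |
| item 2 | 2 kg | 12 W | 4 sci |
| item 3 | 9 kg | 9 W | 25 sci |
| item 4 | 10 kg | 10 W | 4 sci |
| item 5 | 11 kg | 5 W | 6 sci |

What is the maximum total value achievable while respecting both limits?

70 sci

Feasible sets respecting both limits:
- item 1+item 3+item 5: mass 27, power 17, value 70
- item 1+item 2+item 3: mass 18, power 24, value 68
- item 1+item 3+item 4: mass 26, power 22, value 68
Best: 70 sci.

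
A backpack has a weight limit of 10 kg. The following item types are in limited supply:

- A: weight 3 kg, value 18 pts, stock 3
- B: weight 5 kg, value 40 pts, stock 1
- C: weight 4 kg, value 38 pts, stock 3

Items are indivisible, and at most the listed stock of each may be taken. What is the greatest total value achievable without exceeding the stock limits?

78 pts

Top feasible selections:
- 1×B + 1×C: weight 9, value 78
- 2×C: weight 8, value 76
- 2×A + 1×C: weight 10, value 74
Best: 78 pts.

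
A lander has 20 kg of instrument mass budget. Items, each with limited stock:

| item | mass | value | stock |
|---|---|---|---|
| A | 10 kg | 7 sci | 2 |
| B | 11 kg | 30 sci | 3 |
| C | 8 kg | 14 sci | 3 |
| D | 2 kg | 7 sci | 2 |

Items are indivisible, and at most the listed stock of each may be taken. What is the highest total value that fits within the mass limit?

Best selections within mass 20 and stock limits:
- 1×B + 2×D: mass 15, value 44
- 1×B + 1×C: mass 19, value 44
- 2×C + 2×D: mass 20, value 42
Best: 44 sci.

44 sci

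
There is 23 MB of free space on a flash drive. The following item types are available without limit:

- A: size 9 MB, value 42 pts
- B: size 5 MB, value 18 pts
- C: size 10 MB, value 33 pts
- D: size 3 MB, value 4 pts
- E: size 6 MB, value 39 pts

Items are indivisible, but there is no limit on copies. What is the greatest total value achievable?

Best value-per-unit is E at 39/6; filling with it alone gives 3×39 = 117.
Optimal mix: 1×B + 3×E → size 23, value 135.

135 pts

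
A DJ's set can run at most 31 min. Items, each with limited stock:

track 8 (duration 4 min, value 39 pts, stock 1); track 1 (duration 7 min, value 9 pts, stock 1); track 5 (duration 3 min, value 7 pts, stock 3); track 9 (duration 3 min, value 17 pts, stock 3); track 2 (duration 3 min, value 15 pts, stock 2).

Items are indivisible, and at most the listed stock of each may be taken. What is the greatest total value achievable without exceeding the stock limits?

Best selections within duration 31 and stock limits:
- 1×track 8 + 3×track 5 + 3×track 9 + 2×track 2: duration 28, value 141
- 1×track 8 + 1×track 1 + 1×track 5 + 3×track 9 + 2×track 2: duration 29, value 136
- 1×track 8 + 2×track 5 + 3×track 9 + 2×track 2: duration 25, value 134
Best: 141 pts.

141 pts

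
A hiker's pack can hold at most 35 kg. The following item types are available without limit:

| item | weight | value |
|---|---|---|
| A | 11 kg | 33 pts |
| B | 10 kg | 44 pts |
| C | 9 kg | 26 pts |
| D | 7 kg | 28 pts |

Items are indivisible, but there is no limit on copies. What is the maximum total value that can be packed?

Best value-per-unit is B at 44/10; filling with it alone gives 3×44 = 132.
Optimal mix: 2×B + 2×D → weight 34, value 144.

144 pts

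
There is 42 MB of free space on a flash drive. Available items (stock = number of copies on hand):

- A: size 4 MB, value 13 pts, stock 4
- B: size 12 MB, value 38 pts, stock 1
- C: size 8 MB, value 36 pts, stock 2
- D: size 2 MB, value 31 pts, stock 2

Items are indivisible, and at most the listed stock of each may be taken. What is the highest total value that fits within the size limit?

198 pts

Best selections within size 42 and stock limits:
- 2×A + 1×B + 2×C + 2×D: size 40, value 198
- 4×A + 1×B + 1×C + 2×D: size 40, value 188
- 4×A + 2×C + 2×D: size 36, value 186
Best: 198 pts.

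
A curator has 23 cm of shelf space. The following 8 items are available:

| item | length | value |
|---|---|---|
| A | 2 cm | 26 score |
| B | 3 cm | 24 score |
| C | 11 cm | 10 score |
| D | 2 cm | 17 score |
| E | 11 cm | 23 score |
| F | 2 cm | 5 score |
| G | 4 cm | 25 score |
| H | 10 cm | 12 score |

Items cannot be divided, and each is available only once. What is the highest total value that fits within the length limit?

115 score

This is a 0/1 knapsack; check combinations near the capacity.
- A+B+D+E+G: length 2+3+2+11+4=22, value 26+24+17+23+25=115
- A+B+D+F+G+H: length 2+3+2+2+4+10=23, value 26+24+17+5+25+12=109
- A+B+D+G+H: length 2+3+2+4+10=21, value 26+24+17+25+12=104
- A+B+E+F+G: length 2+3+11+2+4=22, value 26+24+23+5+25=103
Best: 115 score.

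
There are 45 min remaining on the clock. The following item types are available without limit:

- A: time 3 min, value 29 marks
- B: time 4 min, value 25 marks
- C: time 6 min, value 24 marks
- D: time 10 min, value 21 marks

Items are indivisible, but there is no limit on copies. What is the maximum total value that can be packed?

Best value-per-unit is A at 29/3, and filling with it alone uses time 15×3=45. No mix of the others beats 15×29 = 435.

435 marks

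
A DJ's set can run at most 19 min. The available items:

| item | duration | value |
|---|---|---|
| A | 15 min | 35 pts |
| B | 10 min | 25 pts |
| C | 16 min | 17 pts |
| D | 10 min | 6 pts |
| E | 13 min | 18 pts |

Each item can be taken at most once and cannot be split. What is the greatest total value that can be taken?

Check high-value combinations within 19 min:
- A: duration 15, value 35
- B: duration 10, value 25
- E: duration 13, value 18
- C: duration 16, value 17
Best: 35 pts.

35 pts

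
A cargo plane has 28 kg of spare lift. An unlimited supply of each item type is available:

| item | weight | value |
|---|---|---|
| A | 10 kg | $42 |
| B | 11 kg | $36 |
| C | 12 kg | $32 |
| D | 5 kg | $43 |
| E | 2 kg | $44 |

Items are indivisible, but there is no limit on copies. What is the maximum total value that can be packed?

Best value-per-unit is E at 44/2, and filling with it alone uses weight 14×2=28. No mix of the others beats 14×44 = 616.

$616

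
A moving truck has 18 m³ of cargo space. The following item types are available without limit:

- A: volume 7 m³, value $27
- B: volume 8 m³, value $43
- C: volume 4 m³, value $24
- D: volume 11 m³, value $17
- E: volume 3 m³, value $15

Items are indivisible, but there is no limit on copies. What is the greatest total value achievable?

Best value-per-unit is C at 24/4; filling with it alone gives 4×24 = 96.
Optimal mix: 3×C + 2×E → volume 18, value 102.

$102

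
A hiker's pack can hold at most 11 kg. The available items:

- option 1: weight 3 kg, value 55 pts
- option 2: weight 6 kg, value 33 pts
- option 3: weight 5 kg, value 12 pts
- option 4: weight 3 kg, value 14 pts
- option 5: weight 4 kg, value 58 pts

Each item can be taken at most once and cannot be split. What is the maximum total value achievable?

Check high-value combinations within 11 kg:
- option 1+option 4+option 5: weight 3+3+4=10, value 55+14+58=127
- option 1+option 5: weight 3+4=7, value 55+58=113
- option 2+option 5: weight 6+4=10, value 33+58=91
Best: 127 pts.

127 pts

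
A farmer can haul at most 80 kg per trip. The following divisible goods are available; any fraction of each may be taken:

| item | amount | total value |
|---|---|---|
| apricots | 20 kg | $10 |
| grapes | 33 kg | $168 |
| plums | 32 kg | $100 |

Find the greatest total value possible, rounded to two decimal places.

Take in order of value per unit:
- grapes (168/33 per unit): all 33 → value 168, running total 168.00
- plums (100/32 per unit): all 32 → value 100, running total 268.00
- apricots (10/20 per unit): 15 of 20 → value 15×10/20 = 7.5000, running total 275.50
Total 275.50.

275.50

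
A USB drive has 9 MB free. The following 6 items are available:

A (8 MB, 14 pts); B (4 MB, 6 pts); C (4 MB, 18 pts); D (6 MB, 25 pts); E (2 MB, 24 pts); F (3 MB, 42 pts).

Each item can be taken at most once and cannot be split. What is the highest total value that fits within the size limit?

84 pts

Check high-value combinations within 9 MB:
- C+E+F: size 4+2+3=9, value 18+24+42=84
- B+E+F: size 4+2+3=9, value 6+24+42=72
- D+F: size 6+3=9, value 25+42=67
- E+F: size 2+3=5, value 24+42=66
Best: 84 pts.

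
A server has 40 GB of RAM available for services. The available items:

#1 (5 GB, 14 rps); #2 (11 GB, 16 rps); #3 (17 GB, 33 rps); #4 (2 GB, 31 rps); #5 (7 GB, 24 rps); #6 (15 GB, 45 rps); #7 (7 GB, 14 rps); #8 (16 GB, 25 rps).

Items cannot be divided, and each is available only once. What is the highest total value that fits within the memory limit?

130 rps

Check high-value combinations within 40 GB:
- #1+#2+#4+#5+#6: memory 5+11+2+7+15=40, value 14+16+31+24+45=130
- #1+#4+#5+#6+#7: memory 5+2+7+15+7=36, value 14+31+24+45+14=128
- #4+#5+#6+#8: memory 2+7+15+16=40, value 31+24+45+25=125
Best: 130 rps.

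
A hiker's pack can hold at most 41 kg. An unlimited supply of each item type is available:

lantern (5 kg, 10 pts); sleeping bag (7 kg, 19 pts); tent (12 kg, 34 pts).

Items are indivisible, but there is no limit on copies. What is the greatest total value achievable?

Best value-per-unit is tent at 34/12; filling with it alone gives 3×34 = 102.
Optimal mix: 1×lantern + 3×tent → weight 41, value 112.

112 pts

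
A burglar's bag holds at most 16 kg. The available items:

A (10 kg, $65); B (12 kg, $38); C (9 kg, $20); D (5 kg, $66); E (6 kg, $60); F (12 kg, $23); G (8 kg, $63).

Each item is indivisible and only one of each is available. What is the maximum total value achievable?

Check high-value combinations within 16 kg:
- A+D: weight 10+5=15, value 65+66=131
- D+G: weight 5+8=13, value 66+63=129
- D+E: weight 5+6=11, value 66+60=126
- A+E: weight 10+6=16, value 65+60=125
Best: $131.

$131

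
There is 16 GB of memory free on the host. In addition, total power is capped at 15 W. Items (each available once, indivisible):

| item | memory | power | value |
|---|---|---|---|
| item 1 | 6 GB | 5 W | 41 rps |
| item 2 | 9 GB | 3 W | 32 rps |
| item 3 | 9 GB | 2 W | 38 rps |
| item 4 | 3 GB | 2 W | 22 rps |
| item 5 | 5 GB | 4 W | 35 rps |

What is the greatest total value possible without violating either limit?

Feasible sets respecting both limits:
- item 1+item 4+item 5: memory 14, power 11, value 98
- item 1+item 3: memory 15, power 7, value 79
- item 1+item 5: memory 11, power 9, value 76
Best: 98 rps.

98 rps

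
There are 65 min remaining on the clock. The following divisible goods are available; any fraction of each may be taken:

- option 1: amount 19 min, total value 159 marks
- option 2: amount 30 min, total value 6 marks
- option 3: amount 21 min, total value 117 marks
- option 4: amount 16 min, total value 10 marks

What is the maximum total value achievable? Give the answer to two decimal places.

287.80

Take in order of value per unit:
- option 1 (159/19 per unit): all 19 → value 159, running total 159.00
- option 3 (117/21 per unit): all 21 → value 117, running total 276.00
- option 4 (10/16 per unit): all 16 → value 10, running total 286.00
- option 2 (6/30 per unit): 9 of 30 → value 9×6/30 = 1.8000, running total 287.80
Total 287.80.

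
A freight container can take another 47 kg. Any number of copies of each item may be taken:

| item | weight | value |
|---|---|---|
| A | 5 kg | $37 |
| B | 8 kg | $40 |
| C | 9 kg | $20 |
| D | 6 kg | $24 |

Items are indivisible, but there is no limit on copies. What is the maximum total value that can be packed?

$333

Best value-per-unit is A at 37/5, and filling with it alone uses weight 9×5=45. No mix of the others beats 9×37 = 333.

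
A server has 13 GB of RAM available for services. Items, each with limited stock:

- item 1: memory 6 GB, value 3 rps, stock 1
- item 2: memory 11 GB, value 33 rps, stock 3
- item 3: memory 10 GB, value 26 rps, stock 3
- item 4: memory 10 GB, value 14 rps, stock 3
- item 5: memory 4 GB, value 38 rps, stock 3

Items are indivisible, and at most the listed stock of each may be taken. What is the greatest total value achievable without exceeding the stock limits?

114 rps

Best selections within memory 13 and stock limits:
- 3×item 5: memory 12, value 114
- 2×item 5: memory 8, value 76
- 1×item 1 + 1×item 5: memory 10, value 41
- 1×item 5: memory 4, value 38
Best: 114 rps.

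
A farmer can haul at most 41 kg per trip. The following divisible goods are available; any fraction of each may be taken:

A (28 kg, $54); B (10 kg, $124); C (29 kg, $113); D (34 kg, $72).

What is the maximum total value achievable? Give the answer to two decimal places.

Take in order of value per unit:
- B (124/10 per unit): all 10 → value 124, running total 124.00
- C (113/29 per unit): all 29 → value 113, running total 237.00
- D (72/34 per unit): 2 of 34 → value 2×72/34 = 4.2353, running total 241.24
Total 241.24.

241.24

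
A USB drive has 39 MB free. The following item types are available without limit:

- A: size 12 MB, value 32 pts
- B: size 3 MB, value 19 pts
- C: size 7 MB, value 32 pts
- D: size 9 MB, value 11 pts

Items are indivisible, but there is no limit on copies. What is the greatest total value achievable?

247 pts

Best value-per-unit is B at 19/3, and filling with it alone uses size 13×3=39. No mix of the others beats 13×19 = 247.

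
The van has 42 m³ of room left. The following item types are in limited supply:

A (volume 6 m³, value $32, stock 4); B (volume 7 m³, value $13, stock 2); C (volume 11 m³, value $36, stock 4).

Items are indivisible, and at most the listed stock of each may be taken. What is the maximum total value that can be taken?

$177

Best selections within volume 42 and stock limits:
- 4×A + 1×B + 1×C: volume 42, value 177
- 3×A + 2×C: volume 40, value 168
- 4×A + 1×C: volume 35, value 164
- 4×A + 2×B: volume 38, value 154
Best: $177.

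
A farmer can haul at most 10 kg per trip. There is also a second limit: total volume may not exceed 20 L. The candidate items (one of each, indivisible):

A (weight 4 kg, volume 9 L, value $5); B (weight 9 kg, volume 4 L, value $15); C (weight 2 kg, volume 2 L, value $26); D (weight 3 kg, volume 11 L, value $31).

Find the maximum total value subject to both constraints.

Feasible sets respecting both limits:
- C+D: weight 5, volume 13, value 57
- A+D: weight 7, volume 20, value 36
- A+C: weight 6, volume 11, value 31
Best: $57.

$57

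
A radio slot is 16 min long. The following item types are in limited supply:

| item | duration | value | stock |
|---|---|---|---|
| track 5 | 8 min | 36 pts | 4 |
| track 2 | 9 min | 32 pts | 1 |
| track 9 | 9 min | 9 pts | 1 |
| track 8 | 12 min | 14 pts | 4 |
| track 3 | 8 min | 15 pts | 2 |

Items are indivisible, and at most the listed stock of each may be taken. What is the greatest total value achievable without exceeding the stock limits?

Top feasible selections:
- 2×track 5: duration 16, value 72
- 1×track 5 + 1×track 3: duration 16, value 51
- 1×track 5: duration 8, value 36
- 1×track 2: duration 9, value 32
Best: 72 pts.

72 pts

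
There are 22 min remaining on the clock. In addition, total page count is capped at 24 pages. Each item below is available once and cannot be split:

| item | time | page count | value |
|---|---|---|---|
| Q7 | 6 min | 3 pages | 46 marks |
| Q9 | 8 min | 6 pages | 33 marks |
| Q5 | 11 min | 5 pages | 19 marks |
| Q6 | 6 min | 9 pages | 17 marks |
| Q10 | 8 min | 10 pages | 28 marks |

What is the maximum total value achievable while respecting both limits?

107 marks

Feasible sets respecting both limits:
- Q7+Q9+Q10: time 22, page count 19, value 107
- Q7+Q9+Q6: time 20, page count 18, value 96
- Q7+Q6+Q10: time 20, page count 22, value 91
Best: 107 marks.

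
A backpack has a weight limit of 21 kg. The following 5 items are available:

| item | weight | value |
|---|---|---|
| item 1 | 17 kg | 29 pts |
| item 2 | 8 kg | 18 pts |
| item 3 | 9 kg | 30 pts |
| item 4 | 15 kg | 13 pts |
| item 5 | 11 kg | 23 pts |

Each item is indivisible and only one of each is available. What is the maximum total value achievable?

53 pts

This is a 0/1 knapsack; check combinations near the capacity.
- item 3+item 5: weight 9+11=20, value 30+23=53
- item 2+item 3: weight 8+9=17, value 18+30=48
- item 2+item 5: weight 8+11=19, value 18+23=41
Best: 53 pts.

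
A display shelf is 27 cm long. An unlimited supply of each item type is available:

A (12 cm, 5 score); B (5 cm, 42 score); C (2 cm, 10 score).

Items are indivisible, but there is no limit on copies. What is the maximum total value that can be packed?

220 score

Best value-per-unit is B at 42/5; filling with it alone gives 5×42 = 210.
Optimal mix: 5×B + 1×C → length 27, value 220.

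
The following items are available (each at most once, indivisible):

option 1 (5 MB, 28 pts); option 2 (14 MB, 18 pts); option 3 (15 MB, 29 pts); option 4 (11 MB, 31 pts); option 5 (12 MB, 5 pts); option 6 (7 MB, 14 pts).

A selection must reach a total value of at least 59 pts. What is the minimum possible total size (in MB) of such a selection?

Subsets with value ≥ 59, sorted by total size:
- option 1+option 4: size 16, value 59
- option 1+option 4+option 6: size 23, value 73
Minimum size: 16 MB.

16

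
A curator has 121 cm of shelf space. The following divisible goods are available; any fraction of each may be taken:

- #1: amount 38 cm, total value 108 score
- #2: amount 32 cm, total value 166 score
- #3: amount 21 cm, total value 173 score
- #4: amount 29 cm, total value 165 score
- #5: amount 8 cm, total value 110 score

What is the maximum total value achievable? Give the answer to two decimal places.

Take in order of value per unit:
- #5 (110/8 per unit): all 8 → value 110, running total 110.00
- #3 (173/21 per unit): all 21 → value 173, running total 283.00
- #4 (165/29 per unit): all 29 → value 165, running total 448.00
- #2 (166/32 per unit): all 32 → value 166, running total 614.00
- #1 (108/38 per unit): 31 of 38 → value 31×108/38 = 88.1053, running total 702.11
Total 702.11.

702.11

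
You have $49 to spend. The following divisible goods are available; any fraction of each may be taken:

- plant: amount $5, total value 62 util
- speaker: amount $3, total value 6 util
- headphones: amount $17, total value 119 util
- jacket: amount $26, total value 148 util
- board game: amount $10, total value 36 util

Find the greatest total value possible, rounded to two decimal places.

332.60

Take in order of value per unit:
- plant (62/5 per unit): all 5 → value 62, running total 62.00
- headphones (119/17 per unit): all 17 → value 119, running total 181.00
- jacket (148/26 per unit): all 26 → value 148, running total 329.00
- board game (36/10 per unit): 1 of 10 → value 1×36/10 = 3.6000, running total 332.60
Total 332.60.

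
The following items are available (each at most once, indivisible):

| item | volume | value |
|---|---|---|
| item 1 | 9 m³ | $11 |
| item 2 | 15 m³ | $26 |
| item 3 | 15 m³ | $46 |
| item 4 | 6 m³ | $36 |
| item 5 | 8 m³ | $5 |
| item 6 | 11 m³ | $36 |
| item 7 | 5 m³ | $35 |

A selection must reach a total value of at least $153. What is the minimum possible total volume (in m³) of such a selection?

Subsets with value ≥ 153, sorted by total volume:
- item 3+item 4+item 6+item 7: volume 37, value 153
- item 3+item 4+item 5+item 6+item 7: volume 45, value 158
Minimum volume: 37 m³.

37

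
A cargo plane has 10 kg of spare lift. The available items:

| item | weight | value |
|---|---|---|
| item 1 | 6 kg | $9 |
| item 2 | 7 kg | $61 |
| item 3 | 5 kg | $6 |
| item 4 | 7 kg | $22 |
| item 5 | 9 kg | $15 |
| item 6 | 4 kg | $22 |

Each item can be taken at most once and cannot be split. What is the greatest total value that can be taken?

Check high-value combinations within 10 kg:
- item 2: weight 7, value 61
- item 1+item 6: weight 6+4=10, value 9+22=31
- item 3+item 6: weight 5+4=9, value 6+22=28
Best: $61.

$61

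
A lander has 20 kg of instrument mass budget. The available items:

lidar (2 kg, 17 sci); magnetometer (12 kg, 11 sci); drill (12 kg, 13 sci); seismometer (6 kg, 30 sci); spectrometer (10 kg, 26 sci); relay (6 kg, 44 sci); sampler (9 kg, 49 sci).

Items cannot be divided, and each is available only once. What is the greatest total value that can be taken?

This is a 0/1 knapsack; check combinations near the capacity.
- lidar+relay+sampler: mass 2+6+9=17, value 17+44+49=110
- lidar+seismometer+sampler: mass 2+6+9=17, value 17+30+49=96
- relay+sampler: mass 6+9=15, value 44+49=93
Best: 110 sci.

110 sci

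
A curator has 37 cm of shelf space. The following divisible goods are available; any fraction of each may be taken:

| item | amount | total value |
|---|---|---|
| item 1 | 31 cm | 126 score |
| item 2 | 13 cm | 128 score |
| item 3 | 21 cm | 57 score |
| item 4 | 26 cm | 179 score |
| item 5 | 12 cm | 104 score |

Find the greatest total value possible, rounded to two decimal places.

Take in order of value per unit:
- item 2 (128/13 per unit): all 13 → value 128, running total 128.00
- item 5 (104/12 per unit): all 12 → value 104, running total 232.00
- item 4 (179/26 per unit): 12 of 26 → value 12×179/26 = 82.6154, running total 314.62
Total 314.62.

314.62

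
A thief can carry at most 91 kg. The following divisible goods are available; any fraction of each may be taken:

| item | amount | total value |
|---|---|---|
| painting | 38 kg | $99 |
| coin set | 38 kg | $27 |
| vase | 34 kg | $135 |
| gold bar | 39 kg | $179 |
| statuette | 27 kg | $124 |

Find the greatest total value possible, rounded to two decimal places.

402.26

Take in order of value per unit:
- statuette (124/27 per unit): all 27 → value 124, running total 124.00
- gold bar (179/39 per unit): all 39 → value 179, running total 303.00
- vase (135/34 per unit): 25 of 34 → value 25×135/34 = 99.2647, running total 402.26
Total 402.26.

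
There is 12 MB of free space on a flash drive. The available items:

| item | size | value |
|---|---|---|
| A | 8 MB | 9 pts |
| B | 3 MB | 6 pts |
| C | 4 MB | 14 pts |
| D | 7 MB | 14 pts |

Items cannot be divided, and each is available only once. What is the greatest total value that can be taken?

Check high-value combinations within 12 MB:
- C+D: size 4+7=11, value 14+14=28
- A+C: size 8+4=12, value 9+14=23
- B+C: size 3+4=7, value 6+14=20
- B+D: size 3+7=10, value 6+14=20
Best: 28 pts.

28 pts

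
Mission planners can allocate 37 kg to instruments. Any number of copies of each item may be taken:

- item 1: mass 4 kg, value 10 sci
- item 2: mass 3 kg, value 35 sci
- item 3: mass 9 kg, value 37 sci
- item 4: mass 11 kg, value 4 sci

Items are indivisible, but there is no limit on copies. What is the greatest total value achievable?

420 sci

Best value-per-unit is item 2 at 35/3, and filling with it alone uses mass 12×3=36. No mix of the others beats 12×35 = 420.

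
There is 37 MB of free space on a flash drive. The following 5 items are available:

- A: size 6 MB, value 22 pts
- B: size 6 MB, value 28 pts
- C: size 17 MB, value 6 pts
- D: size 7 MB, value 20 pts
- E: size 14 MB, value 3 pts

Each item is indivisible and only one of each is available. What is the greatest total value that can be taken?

This is a 0/1 knapsack; check combinations near the capacity.
- A+B+C+D: size 6+6+17+7=36, value 22+28+6+20=76
- A+B+D+E: size 6+6+7+14=33, value 22+28+20+3=73
- A+B+D: size 6+6+7=19, value 22+28+20=70
- A+B+C: size 6+6+17=29, value 22+28+6=56
Best: 76 pts.

76 pts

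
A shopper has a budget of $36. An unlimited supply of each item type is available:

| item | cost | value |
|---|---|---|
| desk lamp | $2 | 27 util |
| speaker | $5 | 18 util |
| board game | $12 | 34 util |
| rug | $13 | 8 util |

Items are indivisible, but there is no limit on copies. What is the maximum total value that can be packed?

486 util

Best value-per-unit is desk lamp at 27/2, and filling with it alone uses cost 18×2=36. No mix of the others beats 18×27 = 486.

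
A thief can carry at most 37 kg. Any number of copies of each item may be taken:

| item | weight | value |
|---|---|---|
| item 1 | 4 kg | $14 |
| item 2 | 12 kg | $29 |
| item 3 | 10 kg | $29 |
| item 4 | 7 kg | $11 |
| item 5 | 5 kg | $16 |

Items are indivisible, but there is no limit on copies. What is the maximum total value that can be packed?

Best value-per-unit is item 1 at 14/4; filling with it alone gives 9×14 = 126.
Optimal mix: 8×item 1 + 1×item 5 → weight 37, value 128.

$128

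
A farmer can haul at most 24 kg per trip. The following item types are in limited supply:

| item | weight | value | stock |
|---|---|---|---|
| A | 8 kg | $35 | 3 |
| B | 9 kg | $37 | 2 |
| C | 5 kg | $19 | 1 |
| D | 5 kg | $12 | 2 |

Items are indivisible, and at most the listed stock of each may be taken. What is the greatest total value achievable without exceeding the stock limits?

Best selections within weight 24 and stock limits:
- 3×A: weight 24, value 105
- 2×B + 1×C: weight 23, value 93
- 1×A + 1×B + 1×C: weight 22, value 91
Best: $105.

$105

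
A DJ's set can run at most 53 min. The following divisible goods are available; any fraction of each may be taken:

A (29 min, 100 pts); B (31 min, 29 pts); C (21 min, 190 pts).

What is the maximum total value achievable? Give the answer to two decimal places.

292.81

Take in order of value per unit:
- C (190/21 per unit): all 21 → value 190, running total 190.00
- A (100/29 per unit): all 29 → value 100, running total 290.00
- B (29/31 per unit): 3 of 31 → value 3×29/31 = 2.8065, running total 292.81
Total 292.81.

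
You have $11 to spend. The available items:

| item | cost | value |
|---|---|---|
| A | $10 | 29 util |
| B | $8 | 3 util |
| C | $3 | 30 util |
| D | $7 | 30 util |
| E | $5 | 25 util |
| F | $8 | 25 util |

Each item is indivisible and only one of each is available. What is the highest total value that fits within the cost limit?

60 util

This is a 0/1 knapsack; check combinations near the capacity.
- C+D: cost 3+7=10, value 30+30=60
- C+E: cost 3+5=8, value 30+25=55
- C+F: cost 3+8=11, value 30+25=55
Best: 60 util.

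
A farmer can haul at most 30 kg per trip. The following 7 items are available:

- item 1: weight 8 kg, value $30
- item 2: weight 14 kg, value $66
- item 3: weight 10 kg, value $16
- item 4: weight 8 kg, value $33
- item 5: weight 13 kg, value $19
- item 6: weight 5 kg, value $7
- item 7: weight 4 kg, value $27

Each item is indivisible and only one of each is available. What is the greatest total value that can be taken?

This is a 0/1 knapsack; check combinations near the capacity.
- item 1+item 2+item 4: weight 8+14+8=30, value 30+66+33=129
- item 2+item 4+item 7: weight 14+8+4=26, value 66+33+27=126
- item 1+item 2+item 7: weight 8+14+4=26, value 30+66+27=123
Best: $129.

$129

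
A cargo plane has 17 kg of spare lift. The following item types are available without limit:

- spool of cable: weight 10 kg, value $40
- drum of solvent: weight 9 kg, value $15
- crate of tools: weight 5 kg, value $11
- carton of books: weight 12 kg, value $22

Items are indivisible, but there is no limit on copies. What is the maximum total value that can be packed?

Best value-per-unit is spool of cable at 40/10; filling with it alone gives 1×40 = 40.
Optimal mix: 1×spool of cable + 1×crate of tools → weight 15, value 51.

$51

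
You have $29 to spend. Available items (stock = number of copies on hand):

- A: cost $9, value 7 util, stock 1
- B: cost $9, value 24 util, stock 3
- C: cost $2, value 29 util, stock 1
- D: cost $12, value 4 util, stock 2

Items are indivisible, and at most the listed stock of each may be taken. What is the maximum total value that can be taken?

101 util

Top feasible selections:
- 3×B + 1×C: cost 29, value 101
- 1×A + 2×B + 1×C: cost 29, value 84
- 2×B + 1×C: cost 20, value 77
- 3×B: cost 27, value 72
Best: 101 util.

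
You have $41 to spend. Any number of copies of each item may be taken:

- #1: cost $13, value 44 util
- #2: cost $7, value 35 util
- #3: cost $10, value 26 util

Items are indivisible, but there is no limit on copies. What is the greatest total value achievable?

Best value-per-unit is #2 at 35/7; filling with it alone gives 5×35 = 175.
Optimal mix: 1×#1 + 4×#2 → cost 41, value 184.

184 util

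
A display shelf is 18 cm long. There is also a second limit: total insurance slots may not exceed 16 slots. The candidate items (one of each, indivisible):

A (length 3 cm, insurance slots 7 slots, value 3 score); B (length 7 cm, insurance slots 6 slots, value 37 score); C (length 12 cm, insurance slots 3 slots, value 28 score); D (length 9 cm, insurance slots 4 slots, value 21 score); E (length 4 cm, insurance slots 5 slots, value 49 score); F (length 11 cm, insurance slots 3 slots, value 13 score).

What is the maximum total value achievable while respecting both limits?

86 score

Feasible sets respecting both limits:
- B+E: length 11, insurance slots 11, value 86
- C+E: length 16, insurance slots 8, value 77
- A+D+E: length 16, insurance slots 16, value 73
Best: 86 score.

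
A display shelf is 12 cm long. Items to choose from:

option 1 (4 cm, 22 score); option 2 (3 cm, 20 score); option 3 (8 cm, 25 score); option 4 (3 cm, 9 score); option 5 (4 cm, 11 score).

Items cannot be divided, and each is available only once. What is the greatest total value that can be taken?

53 score

Check high-value combinations within 12 cm:
- option 1+option 2+option 5: length 4+3+4=11, value 22+20+11=53
- option 1+option 2+option 4: length 4+3+3=10, value 22+20+9=51
- option 1+option 3: length 4+8=12, value 22+25=47
- option 2+option 3: length 3+8=11, value 20+25=45
Best: 53 score.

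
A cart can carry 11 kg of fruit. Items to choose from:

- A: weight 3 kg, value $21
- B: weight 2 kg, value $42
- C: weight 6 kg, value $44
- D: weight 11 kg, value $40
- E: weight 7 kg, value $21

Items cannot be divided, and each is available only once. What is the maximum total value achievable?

This is a 0/1 knapsack; check combinations near the capacity.
- A+B+C: weight 3+2+6=11, value 21+42+44=107
- B+C: weight 2+6=8, value 42+44=86
- A+C: weight 3+6=9, value 21+44=65
Best: $107.

$107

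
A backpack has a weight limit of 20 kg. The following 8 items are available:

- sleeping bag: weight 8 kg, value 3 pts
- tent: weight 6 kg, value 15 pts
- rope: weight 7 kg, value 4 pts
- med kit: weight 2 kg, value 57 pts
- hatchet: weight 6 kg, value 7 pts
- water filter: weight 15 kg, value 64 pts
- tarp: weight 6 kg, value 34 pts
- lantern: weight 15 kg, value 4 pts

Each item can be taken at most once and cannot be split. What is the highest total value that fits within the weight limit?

Check high-value combinations within 20 kg:
- med kit+water filter: weight 2+15=17, value 57+64=121
- tent+med kit+hatchet+tarp: weight 6+2+6+6=20, value 15+57+7+34=113
- tent+med kit+tarp: weight 6+2+6=14, value 15+57+34=106
- med kit+hatchet+tarp: weight 2+6+6=14, value 57+7+34=98
- rope+med kit+tarp: weight 7+2+6=15, value 4+57+34=95
Best: 121 pts.

121 pts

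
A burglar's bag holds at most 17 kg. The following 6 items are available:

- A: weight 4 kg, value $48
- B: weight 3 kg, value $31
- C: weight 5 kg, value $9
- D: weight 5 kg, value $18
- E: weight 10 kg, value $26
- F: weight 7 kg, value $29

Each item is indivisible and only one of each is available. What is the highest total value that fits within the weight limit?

$108

Check high-value combinations within 17 kg:
- A+B+F: weight 4+3+7=14, value 48+31+29=108
- A+B+C+D: weight 4+3+5+5=17, value 48+31+9+18=106
- A+B+E: weight 4+3+10=17, value 48+31+26=105
Best: $108.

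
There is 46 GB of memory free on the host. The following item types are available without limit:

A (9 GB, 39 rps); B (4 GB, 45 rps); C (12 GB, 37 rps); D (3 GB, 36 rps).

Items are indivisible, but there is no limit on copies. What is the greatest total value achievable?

549 rps

Best value-per-unit is D at 36/3; filling with it alone gives 15×36 = 540.
Optimal mix: 1×B + 14×D → memory 46, value 549.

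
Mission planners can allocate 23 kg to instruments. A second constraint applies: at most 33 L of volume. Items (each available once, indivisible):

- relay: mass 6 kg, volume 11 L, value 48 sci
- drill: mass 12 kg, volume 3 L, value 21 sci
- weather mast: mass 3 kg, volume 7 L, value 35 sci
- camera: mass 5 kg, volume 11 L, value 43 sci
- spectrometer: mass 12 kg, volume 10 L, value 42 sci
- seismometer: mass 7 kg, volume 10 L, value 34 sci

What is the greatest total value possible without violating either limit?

Feasible sets respecting both limits:
- relay+camera+spectrometer: mass 23, volume 32, value 133
- relay+weather mast+camera: mass 14, volume 29, value 126
- relay+weather mast+spectrometer: mass 21, volume 28, value 125
Best: 133 sci.

133 sci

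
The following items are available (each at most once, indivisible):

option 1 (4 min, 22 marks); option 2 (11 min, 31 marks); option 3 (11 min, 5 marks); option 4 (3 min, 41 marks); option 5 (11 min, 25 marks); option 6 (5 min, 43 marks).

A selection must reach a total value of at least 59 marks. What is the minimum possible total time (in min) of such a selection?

7

Subsets with value ≥ 59, sorted by total time:
- option 1+option 4: time 7, value 63
- option 4+option 6: time 8, value 84
Minimum time: 7 min.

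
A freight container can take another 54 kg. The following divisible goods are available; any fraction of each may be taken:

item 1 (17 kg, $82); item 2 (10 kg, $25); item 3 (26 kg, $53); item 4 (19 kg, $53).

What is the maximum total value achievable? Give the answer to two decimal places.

176.31

Take in order of value per unit:
- item 1 (82/17 per unit): all 17 → value 82, running total 82.00
- item 4 (53/19 per unit): all 19 → value 53, running total 135.00
- item 2 (25/10 per unit): all 10 → value 25, running total 160.00
- item 3 (53/26 per unit): 8 of 26 → value 8×53/26 = 16.3077, running total 176.31
Total 176.31.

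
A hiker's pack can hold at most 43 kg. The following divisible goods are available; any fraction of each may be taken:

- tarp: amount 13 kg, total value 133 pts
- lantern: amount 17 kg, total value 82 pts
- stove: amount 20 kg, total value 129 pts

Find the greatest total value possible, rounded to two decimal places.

Take in order of value per unit:
- tarp (133/13 per unit): all 13 → value 133, running total 133.00
- stove (129/20 per unit): all 20 → value 129, running total 262.00
- lantern (82/17 per unit): 10 of 17 → value 10×82/17 = 48.2353, running total 310.24
Total 310.24.

310.24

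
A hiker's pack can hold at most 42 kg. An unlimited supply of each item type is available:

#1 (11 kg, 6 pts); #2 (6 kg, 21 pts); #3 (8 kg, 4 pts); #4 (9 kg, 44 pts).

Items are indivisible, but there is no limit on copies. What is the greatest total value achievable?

Best value-per-unit is #4 at 44/9; filling with it alone gives 4×44 = 176.
Optimal mix: 1×#2 + 4×#4 → weight 42, value 197.

197 pts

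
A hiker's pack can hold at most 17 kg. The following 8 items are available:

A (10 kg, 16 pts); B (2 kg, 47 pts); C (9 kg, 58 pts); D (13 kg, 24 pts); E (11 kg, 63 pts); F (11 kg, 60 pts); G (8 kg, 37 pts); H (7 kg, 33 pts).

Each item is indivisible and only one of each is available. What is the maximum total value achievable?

Check high-value combinations within 17 kg:
- B+G+H: weight 2+8+7=17, value 47+37+33=117
- B+E: weight 2+11=13, value 47+63=110
- B+F: weight 2+11=13, value 47+60=107
- B+C: weight 2+9=11, value 47+58=105
- C+G: weight 9+8=17, value 58+37=95
Best: 117 pts.

117 pts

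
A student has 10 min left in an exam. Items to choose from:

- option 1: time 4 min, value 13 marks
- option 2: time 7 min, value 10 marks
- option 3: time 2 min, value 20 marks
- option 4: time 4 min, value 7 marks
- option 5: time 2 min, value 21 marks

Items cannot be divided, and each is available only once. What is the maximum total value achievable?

Check high-value combinations within 10 min:
- option 1+option 3+option 5: time 4+2+2=8, value 13+20+21=54
- option 3+option 4+option 5: time 2+4+2=8, value 20+7+21=48
- option 3+option 5: time 2+2=4, value 20+21=41
- option 1+option 4+option 5: time 4+4+2=10, value 13+7+21=41
Best: 54 marks.

54 marks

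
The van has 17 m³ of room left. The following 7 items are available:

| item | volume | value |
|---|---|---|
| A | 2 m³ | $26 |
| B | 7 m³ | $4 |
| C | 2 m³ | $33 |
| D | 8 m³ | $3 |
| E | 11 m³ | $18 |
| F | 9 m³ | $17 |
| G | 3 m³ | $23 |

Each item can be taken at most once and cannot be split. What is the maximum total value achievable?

$99

Check high-value combinations within 17 m³:
- A+C+F+G: volume 2+2+9+3=16, value 26+33+17+23=99
- A+B+C+G: volume 2+7+2+3=14, value 26+4+33+23=86
- A+C+D+G: volume 2+2+8+3=15, value 26+33+3+23=85
- A+C+G: volume 2+2+3=7, value 26+33+23=82
- A+C+E: volume 2+2+11=15, value 26+33+18=77
Best: $99.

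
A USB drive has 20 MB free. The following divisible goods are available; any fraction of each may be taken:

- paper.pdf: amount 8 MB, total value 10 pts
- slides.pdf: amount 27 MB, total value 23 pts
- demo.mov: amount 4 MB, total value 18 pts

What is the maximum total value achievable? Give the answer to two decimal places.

Take in order of value per unit:
- demo.mov (18/4 per unit): all 4 → value 18, running total 18.00
- paper.pdf (10/8 per unit): all 8 → value 10, running total 28.00
- slides.pdf (23/27 per unit): 8 of 27 → value 8×23/27 = 6.8148, running total 34.81
Total 34.81.

34.81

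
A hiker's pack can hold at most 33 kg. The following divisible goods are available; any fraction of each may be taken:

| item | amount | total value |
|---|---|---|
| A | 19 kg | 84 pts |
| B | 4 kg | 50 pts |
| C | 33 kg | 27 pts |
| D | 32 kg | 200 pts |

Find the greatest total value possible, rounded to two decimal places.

Take in order of value per unit:
- B (50/4 per unit): all 4 → value 50, running total 50.00
- D (200/32 per unit): 29 of 32 → value 29×200/32 = 181.2500, running total 231.25
Total 231.25.

231.25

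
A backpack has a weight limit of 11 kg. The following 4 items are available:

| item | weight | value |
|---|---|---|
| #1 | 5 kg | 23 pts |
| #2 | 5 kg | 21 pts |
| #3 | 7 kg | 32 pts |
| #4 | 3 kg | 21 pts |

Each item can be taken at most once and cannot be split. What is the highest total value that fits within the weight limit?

53 pts

Check high-value combinations within 11 kg:
- #3+#4: weight 7+3=10, value 32+21=53
- #1+#4: weight 5+3=8, value 23+21=44
- #1+#2: weight 5+5=10, value 23+21=44
- #2+#4: weight 5+3=8, value 21+21=42
Best: 53 pts.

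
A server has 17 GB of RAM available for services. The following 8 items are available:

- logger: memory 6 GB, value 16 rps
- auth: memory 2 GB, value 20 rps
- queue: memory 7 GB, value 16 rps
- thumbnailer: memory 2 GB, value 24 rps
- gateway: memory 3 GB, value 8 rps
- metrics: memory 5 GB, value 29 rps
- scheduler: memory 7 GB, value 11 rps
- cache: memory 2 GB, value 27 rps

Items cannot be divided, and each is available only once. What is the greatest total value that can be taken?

116 rps

Check high-value combinations within 17 GB:
- logger+auth+thumbnailer+metrics+cache: memory 6+2+2+5+2=17, value 16+20+24+29+27=116
- auth+thumbnailer+gateway+metrics+cache: memory 2+2+3+5+2=14, value 20+24+8+29+27=108
- auth+thumbnailer+metrics+cache: memory 2+2+5+2=11, value 20+24+29+27=100
- logger+thumbnailer+metrics+cache: memory 6+2+5+2=15, value 16+24+29+27=96
Best: 116 rps.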